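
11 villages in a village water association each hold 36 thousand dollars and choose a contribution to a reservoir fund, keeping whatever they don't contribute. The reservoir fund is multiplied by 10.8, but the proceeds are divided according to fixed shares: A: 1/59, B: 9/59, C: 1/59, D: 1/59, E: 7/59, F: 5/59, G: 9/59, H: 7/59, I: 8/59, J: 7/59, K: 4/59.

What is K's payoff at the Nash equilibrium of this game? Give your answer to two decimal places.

Each unit j contributes comes back to j as 10.8 × (j's share), so j prefers to contribute only if that share exceeds 1/10.8 = 0.0926; otherwise keeping the unit dominates.
The shares above 0.0926 belong to B, E, G, H, I and J, contributing 36 each; the remaining 5 contribute 0. Total contributed: 216.
K keeps 36 and receives 10.8 × 216 × 4/59 = 158.16 from the reservoir fund, for a payoff of 194.16.

194.16 thousand dollars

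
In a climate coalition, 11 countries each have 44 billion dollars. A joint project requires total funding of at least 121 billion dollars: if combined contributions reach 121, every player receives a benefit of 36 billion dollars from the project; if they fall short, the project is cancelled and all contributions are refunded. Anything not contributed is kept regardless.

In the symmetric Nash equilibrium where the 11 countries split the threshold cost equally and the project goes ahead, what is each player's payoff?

69 billion dollars

Equal share of the threshold: 121/11 = 11.
At this profile no one gains by cutting their contribution: any cut drops the total below 121, the project is cancelled, contributions are refunded, and the deviator ends with 44, which is less than 44 − 11 + 36 = 69. Contributing more than 11 just wastes the excess. So contributing exactly 11 is a best response.
Each player's payoff: 44 − 11 + 36 = 69.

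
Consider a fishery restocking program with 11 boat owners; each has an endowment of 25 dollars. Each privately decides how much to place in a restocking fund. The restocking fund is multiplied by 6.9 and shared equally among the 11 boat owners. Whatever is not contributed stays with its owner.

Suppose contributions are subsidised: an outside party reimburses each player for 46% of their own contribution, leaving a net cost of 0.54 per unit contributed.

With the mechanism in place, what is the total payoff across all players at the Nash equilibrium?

2024.00 dollars

Under the mechanism each unit contributed yields (6.9/11) / 0.54 = 1.1616 back to its contributor per unit of net cost, which exceeds 1, making full contribution the dominant choice for everyone.
So the Nash equilibrium is full contribution by all 11; the group earns 11 × (25 × 0.46 + 6.9 × 25) = 2024.00.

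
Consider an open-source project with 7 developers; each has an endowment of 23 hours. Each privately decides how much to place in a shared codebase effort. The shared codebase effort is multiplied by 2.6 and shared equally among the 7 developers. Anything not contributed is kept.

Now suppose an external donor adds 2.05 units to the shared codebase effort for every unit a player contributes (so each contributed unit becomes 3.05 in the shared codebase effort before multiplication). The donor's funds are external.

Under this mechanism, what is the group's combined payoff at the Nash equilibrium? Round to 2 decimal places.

Under the mechanism each unit contributed yields 2.6 × 3.05 / 7 = 1.1329 back to its contributor per unit of net cost, which exceeds 1, making full contribution the dominant choice for everyone.
So the Nash equilibrium is full contribution by all 7; the group earns 2.6 × 3.05 × 161 = 1276.73.

1276.73 hours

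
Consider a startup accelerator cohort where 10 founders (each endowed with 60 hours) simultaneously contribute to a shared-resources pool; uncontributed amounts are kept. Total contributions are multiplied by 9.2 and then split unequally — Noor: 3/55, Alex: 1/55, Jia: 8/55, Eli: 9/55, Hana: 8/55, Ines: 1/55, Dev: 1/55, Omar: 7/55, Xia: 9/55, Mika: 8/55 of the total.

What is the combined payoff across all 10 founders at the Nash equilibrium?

3552.00 hours

Each unit j contributes comes back to j as 9.2 × (j's share), so j prefers to contribute only if that share exceeds 1/9.2 = 0.1087; otherwise keeping the unit dominates.
Jia, Eli, Hana, Omar, Xia and Mika are above the threshold, contributing 60 each; the remaining 4 contribute 0. Total contributed: 360.
The shared-resources pool pays out 9.2 × 360 = 3312.00 in total (split across the unequal shares, but the aggregate is all that matters for the group sum).
The 4 free-riders keep 60 each, adding 240. Group total = 240 + 3312.00 = 3552.00.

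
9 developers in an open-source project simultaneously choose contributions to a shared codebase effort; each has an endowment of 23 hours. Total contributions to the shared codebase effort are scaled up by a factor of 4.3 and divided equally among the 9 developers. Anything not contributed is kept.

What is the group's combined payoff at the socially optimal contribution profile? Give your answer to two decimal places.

890.10 hours

Each contributed unit returns 4.300 to the group as a whole (0.4778 to each of 9 players), which exceeds 1, so the social optimum is full contribution: group total = 4.300 × 207 = 890.10.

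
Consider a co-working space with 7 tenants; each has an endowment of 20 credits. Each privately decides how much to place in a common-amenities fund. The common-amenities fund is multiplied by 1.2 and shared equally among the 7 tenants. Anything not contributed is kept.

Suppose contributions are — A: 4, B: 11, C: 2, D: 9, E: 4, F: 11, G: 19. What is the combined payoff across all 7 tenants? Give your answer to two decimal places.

Total contributed: 4 + 11 + 2 + 9 + 4 + 11 + 19 = 60; total kept: 7 × 20 − 60 = 80.
The common-amenities fund pays out 1.2 × 60 = 72.00 in aggregate.
Group total = 80 + 72.00 = 152.00.

152.00 credits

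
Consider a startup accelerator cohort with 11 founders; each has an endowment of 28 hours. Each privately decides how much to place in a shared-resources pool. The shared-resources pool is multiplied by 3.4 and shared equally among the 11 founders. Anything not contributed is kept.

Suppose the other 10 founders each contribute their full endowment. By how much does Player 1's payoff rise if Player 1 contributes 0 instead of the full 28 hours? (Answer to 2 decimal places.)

Switching from a contribution of 28 to 0 lets Player 1 keep an extra 28 hours, but lowers the shared-resources pool by 28, which costs Player 1 their own share of that drop: 3.4/11 × 28 = 8.65.
Net gain = 28 − 8.65 = 19.35. The private return per contributed unit (0.3091) is below 1, so free-riding is indeed the best response regardless of what the others do.

19.35 hours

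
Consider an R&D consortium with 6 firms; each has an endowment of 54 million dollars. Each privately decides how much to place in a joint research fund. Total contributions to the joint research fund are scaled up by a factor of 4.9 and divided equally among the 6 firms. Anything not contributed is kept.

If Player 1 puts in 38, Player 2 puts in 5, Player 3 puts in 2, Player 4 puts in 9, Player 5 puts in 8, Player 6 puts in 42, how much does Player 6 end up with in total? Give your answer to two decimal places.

96.93 million dollars

Total contributed: 38 + 5 + 2 + 9 + 8 + 42 = 104.
Each receives 4.9 × 104 / 6 = 84.93 from the joint research fund.
Player 6 keeps 54 − 42 = 12, so Player 6's payoff is 12 + 84.93 = 96.93.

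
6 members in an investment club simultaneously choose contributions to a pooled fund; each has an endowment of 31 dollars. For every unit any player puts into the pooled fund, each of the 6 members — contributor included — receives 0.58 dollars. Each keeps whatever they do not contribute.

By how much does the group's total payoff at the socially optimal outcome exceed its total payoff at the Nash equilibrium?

The private return per contributed unit is 0.58 < 1, so contributing 0 is dominant for every player. At the Nash equilibrium everyone keeps their 31, and the group total is 6 × 31 = 186.
Each contributed unit returns 3.480 to the group as a whole (0.58 to each of 6 players), which exceeds 1, so the social optimum is full contribution: group total = 3.480 × 186 = 647.28.
Efficiency loss = 647.28 − 186 = 461.28.

461.28 dollars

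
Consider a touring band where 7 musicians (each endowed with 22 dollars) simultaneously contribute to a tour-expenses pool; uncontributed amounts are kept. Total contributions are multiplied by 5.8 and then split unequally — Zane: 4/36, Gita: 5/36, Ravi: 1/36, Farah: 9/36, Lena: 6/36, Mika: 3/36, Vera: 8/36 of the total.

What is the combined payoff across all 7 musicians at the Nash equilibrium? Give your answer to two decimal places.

365.20 dollars

A player with share s gets back 5.8·s per unit contributed, so full contribution is dominant for anyone with s > 1/5.8 = 0.1724 and zero contribution is dominant for anyone below.
The shares above 0.1724 belong to Farah and Vera, contributing 22 each; the remaining 5 contribute 0. Total contributed: 44.
The tour-expenses pool pays out 5.8 × 44 = 255.20 in total (split across the unequal shares, but the aggregate is all that matters for the group sum).
The 5 free-riders keep 22 each, adding 110. Group total = 110 + 255.20 = 365.20.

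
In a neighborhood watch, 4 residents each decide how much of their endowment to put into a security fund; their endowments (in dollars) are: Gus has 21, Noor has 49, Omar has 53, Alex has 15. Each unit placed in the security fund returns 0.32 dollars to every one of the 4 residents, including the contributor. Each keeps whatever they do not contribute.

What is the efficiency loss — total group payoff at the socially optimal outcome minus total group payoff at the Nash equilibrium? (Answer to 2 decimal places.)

38.64 dollars

The private return per contributed unit is 0.32 < 1 for everyone, so the Nash equilibrium is zero contribution and the group total is Σ E_j = 21 + 49 + 53 + 15 = 138.
Each contributed unit returns 1.280 to the group, so the social optimum is full contribution by everyone: group total = 1.280 × 138 = 176.64.
Efficiency loss = (1.280 − 1) × 138 = 38.64.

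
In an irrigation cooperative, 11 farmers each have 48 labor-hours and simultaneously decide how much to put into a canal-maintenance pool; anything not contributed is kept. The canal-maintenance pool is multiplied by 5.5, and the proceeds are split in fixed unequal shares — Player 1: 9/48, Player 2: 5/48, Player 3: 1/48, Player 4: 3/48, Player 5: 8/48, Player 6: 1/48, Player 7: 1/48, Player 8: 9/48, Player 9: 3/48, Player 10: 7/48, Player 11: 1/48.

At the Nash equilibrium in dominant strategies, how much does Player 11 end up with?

Player j's private return per contributed unit is 5.5 × (j's share). Contributing is weakly dominant for j when that share is at least 1/5.5 = 0.1818, and contributing 0 is dominant otherwise.
Player 1 and Player 8 are above the threshold, contributing 48 each; the remaining 9 contribute 0. Total contributed: 96.
Player 11 keeps 48 and receives 5.5 × 96 × 1/48 = 11.00 from the canal-maintenance pool, for a payoff of 59.00.

59.00 labor-hours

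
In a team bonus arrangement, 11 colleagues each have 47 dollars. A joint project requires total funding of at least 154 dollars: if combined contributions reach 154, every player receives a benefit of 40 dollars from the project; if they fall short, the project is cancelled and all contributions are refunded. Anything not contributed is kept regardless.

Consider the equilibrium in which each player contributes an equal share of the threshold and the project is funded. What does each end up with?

73 dollars

Equal share of the threshold: 154/11 = 14.
At this profile no one gains by cutting their contribution: any cut drops the total below 154, the project is cancelled, contributions are refunded, and the deviator ends with 47, which is less than 47 − 14 + 40 = 73. Contributing more than 14 just wastes the excess. So contributing exactly 14 is a best response.
Each player's payoff: 47 − 14 + 40 = 73.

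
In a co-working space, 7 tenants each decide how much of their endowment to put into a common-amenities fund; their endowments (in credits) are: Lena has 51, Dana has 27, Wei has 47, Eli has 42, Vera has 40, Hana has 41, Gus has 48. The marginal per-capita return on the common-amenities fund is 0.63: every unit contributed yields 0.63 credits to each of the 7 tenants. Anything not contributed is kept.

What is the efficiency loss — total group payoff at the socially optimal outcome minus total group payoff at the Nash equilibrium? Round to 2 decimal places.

1009.36 credits

The private return per contributed unit is 0.63 < 1 for everyone, so the Nash equilibrium is zero contribution and the group total is Σ E_j = 51 + 27 + 47 + 42 + 40 + 41 + 48 = 296.
Each contributed unit returns 4.410 to the group, so the social optimum is full contribution by everyone: group total = 4.410 × 296 = 1305.36.
Efficiency loss = (4.410 − 1) × 296 = 1009.36.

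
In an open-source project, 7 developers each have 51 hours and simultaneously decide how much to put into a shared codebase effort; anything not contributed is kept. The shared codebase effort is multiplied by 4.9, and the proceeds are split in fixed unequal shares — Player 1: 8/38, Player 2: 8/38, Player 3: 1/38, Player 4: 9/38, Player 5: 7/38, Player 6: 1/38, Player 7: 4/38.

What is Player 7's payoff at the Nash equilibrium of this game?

129.92 hours

A player with share s gets back 4.9·s per unit contributed, so full contribution is dominant for anyone with s > 1/4.9 = 0.2041 and zero contribution is dominant for anyone below.
Player 1, Player 2 and Player 4 are above the threshold, contributing 51 each; the remaining 4 contribute 0. Total contributed: 153.
Player 7 keeps 51 and receives 4.9 × 153 × 4/38 = 78.92 from the shared codebase effort, for a payoff of 129.92.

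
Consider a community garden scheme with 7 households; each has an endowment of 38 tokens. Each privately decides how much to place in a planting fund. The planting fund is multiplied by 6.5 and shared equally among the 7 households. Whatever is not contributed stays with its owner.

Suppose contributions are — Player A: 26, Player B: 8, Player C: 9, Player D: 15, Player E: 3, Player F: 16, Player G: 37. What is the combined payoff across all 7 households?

893.00 tokens

Total contributed: 26 + 8 + 9 + 15 + 3 + 16 + 37 = 114; total kept: 7 × 38 − 114 = 152.
The planting fund pays out 6.5 × 114 = 741.00 in aggregate.
Group total = 152 + 741.00 = 893.00.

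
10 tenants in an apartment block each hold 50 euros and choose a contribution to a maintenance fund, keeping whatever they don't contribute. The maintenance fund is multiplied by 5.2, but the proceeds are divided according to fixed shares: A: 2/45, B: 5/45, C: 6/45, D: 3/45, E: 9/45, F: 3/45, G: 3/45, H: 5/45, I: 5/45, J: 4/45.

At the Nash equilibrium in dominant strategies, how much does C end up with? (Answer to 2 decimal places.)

84.67 euros

Player j's private return per contributed unit is 5.2 × (j's share). Contributing is weakly dominant for j when that share is at least 1/5.2 = 0.1923, and contributing 0 is dominant otherwise.
Only E (9/45) clears that bar, contributing 50; the remaining 9 contribute 0. Total contributed: 50.
C keeps 50 and receives 5.2 × 50 × 6/45 = 34.67 from the maintenance fund, for a payoff of 84.67.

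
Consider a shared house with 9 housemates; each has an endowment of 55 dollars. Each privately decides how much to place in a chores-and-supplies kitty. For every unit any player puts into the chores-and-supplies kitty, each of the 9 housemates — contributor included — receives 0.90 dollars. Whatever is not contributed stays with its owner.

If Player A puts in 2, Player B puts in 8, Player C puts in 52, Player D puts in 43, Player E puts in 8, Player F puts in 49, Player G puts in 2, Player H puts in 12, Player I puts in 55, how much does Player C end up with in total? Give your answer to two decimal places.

210.90 dollars

Total contributed: 2 + 8 + 52 + 43 + 8 + 49 + 2 + 12 + 55 = 231.
Each receives 0.90 × 231 = 207.90 from the chores-and-supplies kitty.
Player C keeps 55 − 52 = 3, so Player C's payoff is 3 + 207.90 = 210.90.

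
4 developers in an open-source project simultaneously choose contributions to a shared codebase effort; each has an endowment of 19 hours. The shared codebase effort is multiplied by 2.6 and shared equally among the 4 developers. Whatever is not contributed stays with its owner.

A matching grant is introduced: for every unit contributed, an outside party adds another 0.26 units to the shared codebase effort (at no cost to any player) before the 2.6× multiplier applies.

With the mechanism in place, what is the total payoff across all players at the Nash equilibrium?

Even with the mechanism, each unit contributed returns only 2.6 × 1.26 / 4 = 0.8190 per unit of net cost, so contributing nothing is still dominant.
At the Nash equilibrium no one contributes; group total payoff = 4 × 19 = 76.

76.00 hours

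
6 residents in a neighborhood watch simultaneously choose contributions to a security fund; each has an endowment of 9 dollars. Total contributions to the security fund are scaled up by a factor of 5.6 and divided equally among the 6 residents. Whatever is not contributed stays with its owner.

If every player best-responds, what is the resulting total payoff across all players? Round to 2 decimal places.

54.00 dollars

Each contributed unit returns 5.6/6 = 0.9333 to its contributor — below 1 — so contributing 0 is dominant for every player. At the Nash equilibrium everyone keeps their 9, and the group total is 6 × 9 = 54.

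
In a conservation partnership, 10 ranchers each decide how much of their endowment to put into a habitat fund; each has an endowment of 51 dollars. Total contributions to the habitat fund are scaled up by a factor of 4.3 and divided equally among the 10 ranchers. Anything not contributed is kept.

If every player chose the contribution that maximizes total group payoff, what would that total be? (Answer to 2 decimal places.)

Each contributed unit returns 4.300 to the group as a whole (0.4300 to each of 10 players), which exceeds 1, so the social optimum is full contribution: group total = 4.300 × 510 = 2193.00.

2193.00 dollars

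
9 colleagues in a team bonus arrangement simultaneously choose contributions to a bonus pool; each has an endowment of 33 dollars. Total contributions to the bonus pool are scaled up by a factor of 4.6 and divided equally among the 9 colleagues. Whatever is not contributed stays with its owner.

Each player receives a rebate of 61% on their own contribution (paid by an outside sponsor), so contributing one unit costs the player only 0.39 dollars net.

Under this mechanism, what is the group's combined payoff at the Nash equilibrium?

With the mechanism, a contributed unit returns (4.6/9) / 0.39 = 1.3105 per unit of net cost to the contributor — now above 1 — so contributing fully is weakly dominant for every player.
So the Nash equilibrium is full contribution by all 9; the group earns 9 × (33 × 0.61 + 4.6 × 33) = 1547.37.

1547.37 dollars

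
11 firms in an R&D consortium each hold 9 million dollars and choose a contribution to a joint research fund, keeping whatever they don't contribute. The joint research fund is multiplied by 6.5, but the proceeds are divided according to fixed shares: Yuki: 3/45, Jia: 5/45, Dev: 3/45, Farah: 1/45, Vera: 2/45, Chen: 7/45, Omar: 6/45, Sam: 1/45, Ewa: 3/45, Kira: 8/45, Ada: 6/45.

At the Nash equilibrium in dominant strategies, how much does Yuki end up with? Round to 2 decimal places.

16.80 million dollars

For player j, contributing a unit is worthwhile iff 6.5 × (j's share) ≥ 1, i.e. iff j's share is at least 0.1538.
Chen and Kira clear that bar, contributing 9 each; the remaining 9 contribute 0. Total contributed: 18.
Yuki keeps 9 and receives 6.5 × 18 × 3/45 = 7.80 from the joint research fund, for a payoff of 16.80.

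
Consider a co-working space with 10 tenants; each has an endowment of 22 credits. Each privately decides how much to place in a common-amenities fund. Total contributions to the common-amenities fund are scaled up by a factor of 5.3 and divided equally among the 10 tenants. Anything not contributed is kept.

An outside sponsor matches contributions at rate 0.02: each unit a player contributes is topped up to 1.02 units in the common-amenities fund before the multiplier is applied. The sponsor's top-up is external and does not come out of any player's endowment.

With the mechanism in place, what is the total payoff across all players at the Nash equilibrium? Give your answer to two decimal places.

Even with the mechanism, each unit contributed returns only 5.3 × 1.02 / 10 = 0.5406 per unit of net cost, so contributing nothing is still dominant.
At the Nash equilibrium no one contributes; group total payoff = 10 × 22 = 220.

220.00 credits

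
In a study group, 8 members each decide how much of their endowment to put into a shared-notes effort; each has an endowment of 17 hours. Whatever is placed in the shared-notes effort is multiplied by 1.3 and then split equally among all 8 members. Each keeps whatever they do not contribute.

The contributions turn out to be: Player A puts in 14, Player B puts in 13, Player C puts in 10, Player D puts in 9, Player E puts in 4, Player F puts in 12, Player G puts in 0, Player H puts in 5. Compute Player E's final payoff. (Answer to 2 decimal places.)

Total contributed: 14 + 13 + 10 + 9 + 4 + 12 + 0 + 5 = 67.
Each receives 1.3 × 67 / 8 = 10.89 from the shared-notes effort.
Player E keeps 17 − 4 = 13, so Player E's payoff is 13 + 10.89 = 23.89.

23.89 hours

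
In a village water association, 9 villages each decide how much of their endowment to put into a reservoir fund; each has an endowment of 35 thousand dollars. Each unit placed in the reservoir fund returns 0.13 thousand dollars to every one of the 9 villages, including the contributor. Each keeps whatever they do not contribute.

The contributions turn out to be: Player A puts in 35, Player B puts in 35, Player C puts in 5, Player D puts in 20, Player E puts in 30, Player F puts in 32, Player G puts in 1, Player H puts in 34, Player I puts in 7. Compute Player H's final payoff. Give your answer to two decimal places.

Total contributed: 35 + 35 + 5 + 20 + 30 + 32 + 1 + 34 + 7 = 199.
Each receives 0.13 × 199 = 25.87 from the reservoir fund.
Player H keeps 35 − 34 = 1, so Player H's payoff is 1 + 25.87 = 26.87.

26.87 thousand dollars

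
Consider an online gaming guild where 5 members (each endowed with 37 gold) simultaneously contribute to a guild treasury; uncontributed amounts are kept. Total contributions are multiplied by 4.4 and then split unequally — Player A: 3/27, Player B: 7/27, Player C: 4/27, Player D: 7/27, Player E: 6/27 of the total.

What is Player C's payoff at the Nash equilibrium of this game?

85.24 gold

A player with share s gets back 4.4·s per unit contributed, so full contribution is dominant for anyone with s > 1/4.4 = 0.2273 and zero contribution is dominant for anyone below.
Player B and Player D clear that bar, contributing 37 each; the remaining 3 contribute 0. Total contributed: 74.
Player C keeps 37 and receives 4.4 × 74 × 4/27 = 48.24 from the guild treasury, for a payoff of 85.24.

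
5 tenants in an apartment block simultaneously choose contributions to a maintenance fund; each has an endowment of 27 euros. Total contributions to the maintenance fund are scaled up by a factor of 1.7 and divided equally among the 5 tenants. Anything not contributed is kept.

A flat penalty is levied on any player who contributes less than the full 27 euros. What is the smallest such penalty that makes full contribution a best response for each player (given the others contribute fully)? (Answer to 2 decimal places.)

17.82 euros

Given the others contribute fully, the best deviation is to contribute 0 (any partial contribution still incurs the fine and gives up units whose private return 0.3400 is below 1).
Deviating from 27 to 0 saves 27 euros but forfeits the deviator's share of the drop in the maintenance fund: 1.7/5 × 27 = 9.18.
So the deviation gain is 27 − 9.18 = 17.82, and the fine must be at least 17.82 euros to wipe it out.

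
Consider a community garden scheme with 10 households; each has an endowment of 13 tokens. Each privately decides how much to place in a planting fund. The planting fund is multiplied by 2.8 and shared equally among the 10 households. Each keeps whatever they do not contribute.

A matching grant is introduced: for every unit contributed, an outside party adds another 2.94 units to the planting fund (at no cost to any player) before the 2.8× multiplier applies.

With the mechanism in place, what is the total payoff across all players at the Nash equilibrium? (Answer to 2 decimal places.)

1434.16 tokens

Under the mechanism each unit contributed yields 2.8 × 3.94 / 10 = 1.1032 back to its contributor per unit of net cost, which exceeds 1, making full contribution the dominant choice for everyone.
At the Nash equilibrium everyone contributes 13. Group total payoff = 2.8 × 3.94 × 130 = 1434.16.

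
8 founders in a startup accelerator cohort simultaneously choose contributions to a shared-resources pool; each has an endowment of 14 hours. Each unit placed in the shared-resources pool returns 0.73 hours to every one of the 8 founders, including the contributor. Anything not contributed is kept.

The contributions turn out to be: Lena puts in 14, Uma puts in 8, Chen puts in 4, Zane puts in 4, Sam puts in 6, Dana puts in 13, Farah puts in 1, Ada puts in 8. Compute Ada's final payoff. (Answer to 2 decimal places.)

48.34 hours

Total contributed: 14 + 8 + 4 + 4 + 6 + 13 + 1 + 8 = 58.
Each receives 0.73 × 58 = 42.34 from the shared-resources pool.
Ada keeps 14 − 8 = 6, so Ada's payoff is 6 + 42.34 = 48.34.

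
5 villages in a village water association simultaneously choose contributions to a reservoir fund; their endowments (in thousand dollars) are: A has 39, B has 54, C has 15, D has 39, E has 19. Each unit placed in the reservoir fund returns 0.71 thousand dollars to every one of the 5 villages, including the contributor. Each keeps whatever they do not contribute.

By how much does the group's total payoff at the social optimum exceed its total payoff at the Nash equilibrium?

423.30 thousand dollars

The private return per contributed unit is 0.71 < 1 for everyone, so the Nash equilibrium is zero contribution and the group total is Σ E_j = 39 + 54 + 15 + 39 + 19 = 166.
Each contributed unit returns 3.550 to the group, so the social optimum is full contribution by everyone: group total = 3.550 × 166 = 589.30.
Efficiency loss = (3.550 − 1) × 166 = 423.30.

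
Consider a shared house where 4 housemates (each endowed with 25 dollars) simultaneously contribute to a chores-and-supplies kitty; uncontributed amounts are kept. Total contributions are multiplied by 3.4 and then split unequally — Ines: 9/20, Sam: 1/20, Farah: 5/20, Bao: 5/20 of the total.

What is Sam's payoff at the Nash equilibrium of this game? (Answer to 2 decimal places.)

A player with share s gets back 3.4·s per unit contributed, so full contribution is dominant for anyone with s > 1/3.4 = 0.2941 and zero contribution is dominant for anyone below.
Ines alone (share 9/20) is above the threshold, contributing 25; the remaining 3 contribute 0. Total contributed: 25.
Sam keeps 25 and receives 3.4 × 25 × 1/20 = 4.25 from the chores-and-supplies kitty, for a payoff of 29.25.

29.25 dollars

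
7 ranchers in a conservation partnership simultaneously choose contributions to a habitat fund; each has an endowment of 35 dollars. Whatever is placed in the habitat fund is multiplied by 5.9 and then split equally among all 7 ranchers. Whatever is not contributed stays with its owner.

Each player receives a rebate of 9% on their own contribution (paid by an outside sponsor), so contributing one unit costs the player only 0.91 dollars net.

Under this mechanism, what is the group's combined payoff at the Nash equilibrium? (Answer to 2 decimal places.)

The effective private return is (5.9/7) / 0.91 = 0.9262, which is still under 1, so the mechanism doesn't change anyone's dominant strategy: zero contribution.
Everyone keeps their endowment and the group total is 7 × 35 = 245.

245.00 dollars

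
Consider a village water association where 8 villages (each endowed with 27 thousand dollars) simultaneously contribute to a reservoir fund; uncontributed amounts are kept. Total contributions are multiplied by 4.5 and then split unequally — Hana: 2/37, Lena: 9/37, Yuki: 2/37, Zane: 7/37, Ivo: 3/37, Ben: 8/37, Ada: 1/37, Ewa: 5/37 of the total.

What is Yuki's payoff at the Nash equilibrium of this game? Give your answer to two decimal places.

33.57 thousand dollars

A player with share s gets back 4.5·s per unit contributed, so full contribution is dominant for anyone with s > 1/4.5 = 0.2222 and zero contribution is dominant for anyone below.
The only share above 0.2222 is Lena's 9/37, contributing 27; the remaining 7 contribute 0. Total contributed: 27.
Yuki keeps 27 and receives 4.5 × 27 × 2/37 = 6.57 from the reservoir fund, for a payoff of 33.57.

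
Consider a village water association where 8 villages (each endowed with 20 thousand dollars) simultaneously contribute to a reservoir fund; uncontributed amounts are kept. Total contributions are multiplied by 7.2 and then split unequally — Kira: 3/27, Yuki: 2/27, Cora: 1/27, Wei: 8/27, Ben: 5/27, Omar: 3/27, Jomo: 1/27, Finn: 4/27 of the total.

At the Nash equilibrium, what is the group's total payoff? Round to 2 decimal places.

Player j's private return per contributed unit is 7.2 × (j's share). Contributing is weakly dominant for j when that share is at least 1/7.2 = 0.1389, and contributing 0 is dominant otherwise.
Wei, Ben and Finn are above the threshold, contributing 20 each; the remaining 5 contribute 0. Total contributed: 60.
The reservoir fund pays out 7.2 × 60 = 432.00 in total (split across the unequal shares, but the aggregate is all that matters for the group sum).
The 5 free-riders keep 20 each, adding 100. Group total = 100 + 432.00 = 532.00.

532.00 thousand dollars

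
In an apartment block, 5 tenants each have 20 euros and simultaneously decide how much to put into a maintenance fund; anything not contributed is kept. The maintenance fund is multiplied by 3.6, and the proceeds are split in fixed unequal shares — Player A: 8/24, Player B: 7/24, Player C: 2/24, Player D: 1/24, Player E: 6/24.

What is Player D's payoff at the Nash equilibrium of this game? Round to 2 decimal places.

Player j's private return per contributed unit is 3.6 × (j's share). Contributing is weakly dominant for j when that share is at least 1/3.6 = 0.2778, and contributing 0 is dominant otherwise.
Player A and Player B are above the threshold, contributing 20 each; the remaining 3 contribute 0. Total contributed: 40.
Player D keeps 20 and receives 3.6 × 40 × 1/24 = 6.00 from the maintenance fund, for a payoff of 26.00.

26.00 euros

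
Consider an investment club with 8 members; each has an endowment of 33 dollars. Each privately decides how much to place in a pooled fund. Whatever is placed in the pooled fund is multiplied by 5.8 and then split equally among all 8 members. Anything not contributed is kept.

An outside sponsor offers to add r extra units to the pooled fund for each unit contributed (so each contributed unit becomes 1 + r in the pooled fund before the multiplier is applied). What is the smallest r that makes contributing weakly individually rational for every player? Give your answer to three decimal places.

With matching at rate r, one contributed unit becomes (1 + r) in the pooled fund and returns 5.8 × (1 + r) / 8 to the contributor.
Setting this equal to 1: 1 + r = 8/5.8 = 1.3793.
So the minimum matching rate is r = 1.3793 − 1 = 0.379.

0.379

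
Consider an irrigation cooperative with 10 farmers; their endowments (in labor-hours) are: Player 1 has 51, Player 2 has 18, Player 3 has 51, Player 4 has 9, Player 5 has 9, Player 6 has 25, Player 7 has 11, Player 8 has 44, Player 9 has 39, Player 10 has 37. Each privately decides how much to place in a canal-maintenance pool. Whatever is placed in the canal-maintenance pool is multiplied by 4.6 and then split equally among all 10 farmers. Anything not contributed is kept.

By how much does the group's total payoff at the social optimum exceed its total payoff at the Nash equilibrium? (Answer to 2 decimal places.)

1058.40 labor-hours

The private return per contributed unit is 4.6/10 = 0.4600 < 1 for every player regardless of endowment, so the Nash equilibrium is zero contribution and the group total is Σ E_j = 51 + 18 + 51 + 9 + 9 + 25 + 11 + 44 + 39 + 37 = 294.
Each contributed unit returns 4.600 to the group, so the social optimum is full contribution by everyone: group total = 4.600 × 294 = 1352.40.
Efficiency loss = (4.600 − 1) × 294 = 1058.40.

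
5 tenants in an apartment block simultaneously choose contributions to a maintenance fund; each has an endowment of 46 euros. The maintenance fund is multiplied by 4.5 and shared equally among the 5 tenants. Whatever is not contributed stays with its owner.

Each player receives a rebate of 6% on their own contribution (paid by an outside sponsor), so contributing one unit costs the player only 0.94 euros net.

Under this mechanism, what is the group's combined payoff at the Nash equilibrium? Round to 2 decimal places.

Even with the mechanism, each unit contributed returns only (4.5/5) / 0.94 = 0.9574 per unit of net cost, so contributing nothing is still dominant.
At the Nash equilibrium no one contributes; group total payoff = 5 × 46 = 230.

230.00 euros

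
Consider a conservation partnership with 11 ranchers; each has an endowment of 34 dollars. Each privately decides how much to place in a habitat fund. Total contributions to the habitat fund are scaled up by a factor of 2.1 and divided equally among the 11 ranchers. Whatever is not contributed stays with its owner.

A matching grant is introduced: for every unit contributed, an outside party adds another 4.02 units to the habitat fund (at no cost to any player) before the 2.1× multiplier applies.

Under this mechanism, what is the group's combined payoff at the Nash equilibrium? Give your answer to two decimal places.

374.00 dollars

With the mechanism, a contributed unit returns 2.1 × 5.02 / 11 = 0.9584 per unit of net cost — still below 1 — so contributing 0 remains dominant for every player.
Everyone keeps their endowment and the group total is 11 × 34 = 374.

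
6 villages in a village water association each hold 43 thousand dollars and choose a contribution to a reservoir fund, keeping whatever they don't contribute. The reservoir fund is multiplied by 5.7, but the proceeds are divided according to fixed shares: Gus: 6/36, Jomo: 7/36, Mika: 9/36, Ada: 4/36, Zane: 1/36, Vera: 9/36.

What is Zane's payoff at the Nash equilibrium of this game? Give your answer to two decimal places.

Each unit j contributes comes back to j as 5.7 × (j's share), so j prefers to contribute only if that share exceeds 1/5.7 = 0.1754; otherwise keeping the unit dominates.
The shares above 0.1754 belong to Jomo, Mika and Vera, contributing 43 each; the remaining 3 contribute 0. Total contributed: 129.
Zane keeps 43 and receives 5.7 × 129 × 1/36 = 20.43 from the reservoir fund, for a payoff of 63.43.

63.43 thousand dollars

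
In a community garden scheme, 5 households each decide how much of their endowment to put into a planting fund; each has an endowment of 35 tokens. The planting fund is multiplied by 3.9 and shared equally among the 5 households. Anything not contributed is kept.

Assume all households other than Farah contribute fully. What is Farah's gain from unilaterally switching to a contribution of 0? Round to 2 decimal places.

7.70 tokens

Switching from a contribution of 35 to 0 lets Farah keep an extra 35 tokens, but lowers the planting fund by 35, which costs Farah their own share of that drop: 3.9/5 × 35 = 27.30.
Net gain = 35 − 27.30 = 7.70. The private return per contributed unit (0.7800) is below 1, so free-riding is indeed the best response regardless of what the others do.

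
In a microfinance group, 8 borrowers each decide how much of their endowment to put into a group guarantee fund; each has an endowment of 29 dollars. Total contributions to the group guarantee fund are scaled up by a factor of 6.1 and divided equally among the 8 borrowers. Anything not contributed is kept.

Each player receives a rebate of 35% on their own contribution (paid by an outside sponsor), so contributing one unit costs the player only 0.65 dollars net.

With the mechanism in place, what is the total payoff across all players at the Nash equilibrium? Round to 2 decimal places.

1496.40 dollars

The effective private return per unit is now (6.1/8) / 0.65 = 1.1731 > 1, so every player's dominant strategy flips to full contribution.
So the Nash equilibrium is full contribution by all 8; the group earns 8 × (29 × 0.35 + 6.1 × 29) = 1496.40.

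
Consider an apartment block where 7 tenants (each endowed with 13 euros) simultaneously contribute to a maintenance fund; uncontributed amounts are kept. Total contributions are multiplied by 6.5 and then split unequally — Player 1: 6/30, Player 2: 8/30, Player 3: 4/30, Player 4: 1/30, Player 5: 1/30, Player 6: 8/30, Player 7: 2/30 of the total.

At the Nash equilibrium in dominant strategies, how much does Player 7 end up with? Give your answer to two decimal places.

For player j, contributing a unit is worthwhile iff 6.5 × (j's share) ≥ 1, i.e. iff j's share is at least 0.1538.
Player 1, Player 2 and Player 6 clear that bar, contributing 13 each; the remaining 4 contribute 0. Total contributed: 39.
Player 7 keeps 13 and receives 6.5 × 39 × 2/30 = 16.90 from the maintenance fund, for a payoff of 29.90.

29.90 euros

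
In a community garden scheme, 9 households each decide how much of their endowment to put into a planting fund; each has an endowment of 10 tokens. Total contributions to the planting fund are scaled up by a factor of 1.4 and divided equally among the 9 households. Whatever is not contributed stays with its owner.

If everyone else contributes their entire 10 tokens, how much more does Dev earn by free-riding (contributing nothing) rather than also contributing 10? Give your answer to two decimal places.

Switching from a contribution of 10 to 0 lets Dev keep an extra 10 tokens, but lowers the planting fund by 10, which costs Dev their own share of that drop: 1.4/9 × 10 = 1.56.
Net gain = 10 − 1.56 = 8.44. The private return per contributed unit (0.1556) is below 1, so free-riding is indeed the best response regardless of what the others do.

8.44 tokens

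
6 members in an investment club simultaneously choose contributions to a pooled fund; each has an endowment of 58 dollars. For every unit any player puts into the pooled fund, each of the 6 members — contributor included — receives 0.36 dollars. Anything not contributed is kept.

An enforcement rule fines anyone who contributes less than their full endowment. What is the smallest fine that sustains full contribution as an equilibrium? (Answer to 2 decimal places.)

37.12 dollars

Given the others contribute fully, the best deviation is to contribute 0 (any partial contribution still incurs the fine and gives up units whose private return 0.36 is below 1).
Deviating from 58 to 0 saves 58 dollars but forfeits the deviator's share of the drop in the pooled fund: 0.36 × 58 = 20.88.
So the deviation gain is 58 − 20.88 = 37.12, and the fine must be at least 37.12 dollars to wipe it out.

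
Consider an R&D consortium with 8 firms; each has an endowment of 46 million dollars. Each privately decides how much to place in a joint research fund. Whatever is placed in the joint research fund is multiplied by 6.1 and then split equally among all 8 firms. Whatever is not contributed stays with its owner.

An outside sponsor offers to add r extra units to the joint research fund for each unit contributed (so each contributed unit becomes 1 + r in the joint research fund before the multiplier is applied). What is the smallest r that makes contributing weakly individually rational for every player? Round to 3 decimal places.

With matching at rate r, one contributed unit becomes (1 + r) in the joint research fund and returns 6.1 × (1 + r) / 8 to the contributor.
Setting this equal to 1: 1 + r = 8/6.1 = 1.3115.
So the minimum matching rate is r = 1.3115 − 1 = 0.311.

0.311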